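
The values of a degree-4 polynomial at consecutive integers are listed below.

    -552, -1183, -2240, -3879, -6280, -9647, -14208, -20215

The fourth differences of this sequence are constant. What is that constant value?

First differences: -631, -1057, -1639, -2401, -3367, -4561, -6007
Second differences: -426, -582, -762, -966, -1194, -1446
Third differences: -156, -180, -204, -228, -252
Fourth differences: -24, -24, -24, -24

-24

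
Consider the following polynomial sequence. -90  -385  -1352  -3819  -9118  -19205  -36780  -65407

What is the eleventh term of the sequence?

D1: -295  -967  -2467  -5299  -10087  -17575  -28627
D2: -672  -1500  -2832  -4788  -7488  -11052
D3: -828  -1332  -1956  -2700  -3564
D4: -504  -624  -744  -864
D5: -120  -120  -120
Fifth differences constant at -120.
-864 − 120 = -984;  -3564 − 984 = -4548;  -11052 − 4548 = -15600;  -28627 − 15600 = -44227;  -65407 − 44227 = -109634
-984 − 120 = -1104;  -4548 − 1104 = -5652;  -15600 − 5652 = -21252;  -44227 − 21252 = -65479;  -109634 − 65479 = -175113
-1104 − 120 = -1224;  -5652 − 1224 = -6876;  -21252 − 6876 = -28128;  -65479 − 28128 = -93607;  -175113 − 93607 = -268720

-268720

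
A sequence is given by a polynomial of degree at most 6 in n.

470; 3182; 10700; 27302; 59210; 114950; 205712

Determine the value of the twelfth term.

1808342

First differences: 2712  7518  16602  31908  55740  90762
Second differences: 4806  9084  15306  23832  35022
Third differences: 4278  6222  8526  11190
Fourth differences: 1944  2304  2664
Fifth differences: 360  360
Fifth differences constant at 360.
2664 + 360 = 3024;  11190 + 3024 = 14214;  35022 + 14214 = 49236;  90762 + 49236 = 139998;  205712 + 139998 = 345710
3024 + 360 = 3384;  14214 + 3384 = 17598;  49236 + 17598 = 66834;  139998 + 66834 = 206832;  345710 + 206832 = 552542
3384 + 360 = 3744;  17598 + 3744 = 21342;  66834 + 21342 = 88176;  206832 + 88176 = 295008;  552542 + 295008 = 847550
3744 + 360 = 4104;  21342 + 4104 = 25446;  88176 + 25446 = 113622;  295008 + 113622 = 408630;  847550 + 408630 = 1256180
4104 + 360 = 4464;  25446 + 4464 = 29910;  113622 + 29910 = 143532;  408630 + 143532 = 552162;  1256180 + 552162 = 1808342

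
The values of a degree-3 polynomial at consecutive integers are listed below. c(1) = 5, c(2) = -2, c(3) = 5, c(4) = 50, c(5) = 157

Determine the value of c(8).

1090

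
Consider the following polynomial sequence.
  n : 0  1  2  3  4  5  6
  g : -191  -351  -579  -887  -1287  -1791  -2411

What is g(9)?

-5087

First differences: -160, -228, -308, -400, -504, -620
Second differences: -68, -80, -92, -104, -116
Third differences: -12, -12, -12, -12
Constant third difference = -12, so extend:
-116 − 12 = -128;  -620 − 128 = -748;  -2411 − 748 = -3159
-128 − 12 = -140;  -748 − 140 = -888;  -3159 − 888 = -4047
-140 − 12 = -152;  -888 − 152 = -1040;  -4047 − 1040 = -5087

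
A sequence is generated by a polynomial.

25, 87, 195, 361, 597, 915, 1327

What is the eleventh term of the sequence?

First differences: 62, 108, 166, 236, 318, 412
Second differences: 46, 58, 70, 82, 94
Third differences: 12, 12, 12, 12
The third differences are constant (12).
94 + 12 = 106;  412 + 106 = 518;  1327 + 518 = 1845
106 + 12 = 118;  518 + 118 = 636;  1845 + 636 = 2481
118 + 12 = 130;  636 + 130 = 766;  2481 + 766 = 3247
130 + 12 = 142;  766 + 142 = 908;  3247 + 908 = 4155

4155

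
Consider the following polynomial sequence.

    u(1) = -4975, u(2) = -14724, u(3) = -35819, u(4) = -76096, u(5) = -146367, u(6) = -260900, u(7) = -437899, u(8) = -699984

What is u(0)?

First differences: -9749, -21095, -40277, -70271, -114533, -176999, -262085
Second differences: -11346, -19182, -29994, -44262, -62466, -85086
Third differences: -7836, -10812, -14268, -18204, -22620
Fourth differences: -2976, -3456, -3936, -4416
Fifth differences: -480, -480, -480
The fifth differences are constant at -480.
Work back: -2976 + 480 = -2496;  -7836 + 2496 = -5340;  -11346 + 5340 = -6006;  -9749 + 6006 = -3743;  -4975 + 3743 = -1232

-1232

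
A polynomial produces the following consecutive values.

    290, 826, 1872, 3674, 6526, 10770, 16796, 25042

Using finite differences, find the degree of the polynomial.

D1: 536, 1046, 1802, 2852, 4244, 6026, 8246
D2: 510, 756, 1050, 1392, 1782, 2220
D3: 246, 294, 342, 390, 438
D4: 48, 48, 48, 48
The fourth differences are constant, so the polynomial has degree 4.

4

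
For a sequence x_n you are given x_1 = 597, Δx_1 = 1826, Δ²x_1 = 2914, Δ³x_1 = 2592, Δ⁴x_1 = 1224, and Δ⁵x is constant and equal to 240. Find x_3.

Build the table forward from the leading diagonal:
D5: 240  240  240
D4: 1224  1464  1704
D3: 2592  3816  5280
D2: 2914  5506  9322
D1: 1826  4740  10246
x: 597  2423  7163

7163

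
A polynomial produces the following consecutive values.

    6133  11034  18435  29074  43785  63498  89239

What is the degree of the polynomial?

4

4901, 7401, 10639, 14711, 19713, 25741
2500, 3238, 4072, 5002, 6028
738, 834, 930, 1026
96, 96, 96
The fourth differences are constant, so the polynomial has degree 4.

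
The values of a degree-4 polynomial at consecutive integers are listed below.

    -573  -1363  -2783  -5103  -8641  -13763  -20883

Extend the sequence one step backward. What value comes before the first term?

-790  -1420  -2320  -3538  -5122  -7120
-630  -900  -1218  -1584  -1998
-270  -318  -366  -414
-48  -48  -48
The fourth differences are constant at -48.
Work back: -270 + 48 = -222;  -630 + 222 = -408;  -790 + 408 = -382;  -573 + 382 = -191

-191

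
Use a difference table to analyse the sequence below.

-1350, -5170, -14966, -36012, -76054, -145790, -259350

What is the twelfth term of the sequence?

-2279780

Δ: -3820 , -9796 , -21046 , -40042 , -69736 , -113560
Δ²: -5976 , -11250 , -18996 , -29694 , -43824
Δ³: -5274 , -7746 , -10698 , -14130
Δ⁴: -2472 , -2952 , -3432
Δ⁵: -480 , -480
Constant fifth difference = -480, so extend:
-3432 − 480 = -3912;  -14130 − 3912 = -18042;  -43824 − 18042 = -61866;  -113560 − 61866 = -175426;  -259350 − 175426 = -434776
-3912 − 480 = -4392;  -18042 − 4392 = -22434;  -61866 − 22434 = -84300;  -175426 − 84300 = -259726;  -434776 − 259726 = -694502
-4392 − 480 = -4872;  -22434 − 4872 = -27306;  -84300 − 27306 = -111606;  -259726 − 111606 = -371332;  -694502 − 371332 = -1065834
-4872 − 480 = -5352;  -27306 − 5352 = -32658;  -111606 − 32658 = -144264;  -371332 − 144264 = -515596;  -1065834 − 515596 = -1581430
-5352 − 480 = -5832;  -32658 − 5832 = -38490;  -144264 − 38490 = -182754;  -515596 − 182754 = -698350;  -1581430 − 698350 = -2279780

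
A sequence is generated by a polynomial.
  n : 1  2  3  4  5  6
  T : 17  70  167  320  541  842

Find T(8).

1732

First differences: 53  97  153  221  301
Second differences: 44  56  68  80
Third differences: 12  12  12
The third differences are constant (12).
80 + 12 = 92;  301 + 92 = 393;  842 + 393 = 1235
92 + 12 = 104;  393 + 104 = 497;  1235 + 497 = 1732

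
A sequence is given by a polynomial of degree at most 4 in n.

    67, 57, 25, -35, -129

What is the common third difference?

-6

First differences: -10, -32, -60, -94
Second differences: -22, -28, -34
Third differences: -6, -6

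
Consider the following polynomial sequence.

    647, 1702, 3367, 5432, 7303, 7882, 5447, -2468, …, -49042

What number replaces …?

-19193

Using the first 8 terms:
Δ: 1055  1665  2065  1871  579  -2435  -7915
Δ²: 610  400  -194  -1292  -3014  -5480
Δ³: -210  -594  -1098  -1722  -2466
Δ⁴: -384  -504  -624  -744
Δ⁵: -120  -120  -120
Constant fifth difference = -120.
Extend forward: -744 − 120 = -864;  -2466 − 864 = -3330;  -5480 − 3330 = -8810;  -7915 − 8810 = -16725;  -2468 − 16725 = -19193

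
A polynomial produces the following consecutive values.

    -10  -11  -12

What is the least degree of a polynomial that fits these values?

-1, -1
The first differences are constant, so the polynomial has degree 1.

1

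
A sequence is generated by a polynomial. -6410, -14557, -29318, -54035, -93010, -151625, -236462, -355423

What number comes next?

-517850

First differences: -8147 , -14761 , -24717 , -38975 , -58615 , -84837 , -118961
Second differences: -6614 , -9956 , -14258 , -19640 , -26222 , -34124
Third differences: -3342 , -4302 , -5382 , -6582 , -7902
Fourth differences: -960 , -1080 , -1200 , -1320
Fifth differences: -120 , -120 , -120
Fifth differences constant at -120.
-1320 − 120 = -1440;  -7902 − 1440 = -9342;  -34124 − 9342 = -43466;  -118961 − 43466 = -162427;  -355423 − 162427 = -517850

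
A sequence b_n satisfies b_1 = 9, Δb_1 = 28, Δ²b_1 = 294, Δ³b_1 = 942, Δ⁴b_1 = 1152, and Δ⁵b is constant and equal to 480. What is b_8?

89749

Build the table forward from the leading diagonal:
Fifth differences: 480, 480, 480, 480, 480, 480, 480, 480
Fourth differences: 1152, 1632, 2112, 2592, 3072, 3552, 4032, 4512
Third differences: 942, 2094, 3726, 5838, 8430, 11502, 15054, 19086
Second differences: 294, 1236, 3330, 7056, 12894, 21324, 32826, 47880
First differences: 28, 322, 1558, 4888, 11944, 24838, 46162, 78988
b: 9, 37, 359, 1917, 6805, 18749, 43587, 89749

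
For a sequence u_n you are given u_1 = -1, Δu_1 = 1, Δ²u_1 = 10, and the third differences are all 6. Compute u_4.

Build the table forward from the leading diagonal:
Δ³: 6  6  6  6
Δ²: 10  16  22  28
Δ: 1  11  27  49
u: -1  0  11  38

38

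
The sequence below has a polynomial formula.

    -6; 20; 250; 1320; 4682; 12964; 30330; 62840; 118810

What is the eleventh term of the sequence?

347834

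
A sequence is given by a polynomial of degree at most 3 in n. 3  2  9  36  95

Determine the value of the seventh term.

D1: -1, 7, 27, 59
D2: 8, 20, 32
D3: 12, 12
The third differences are constant (12).
32 + 12 = 44;  59 + 44 = 103;  95 + 103 = 198
44 + 12 = 56;  103 + 56 = 159;  198 + 159 = 357

357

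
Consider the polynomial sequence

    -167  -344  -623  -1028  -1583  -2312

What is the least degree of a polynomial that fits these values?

3

Δ: -177, -279, -405, -555, -729
Δ²: -102, -126, -150, -174
Δ³: -24, -24, -24
The third differences are constant, so the polynomial has degree 3.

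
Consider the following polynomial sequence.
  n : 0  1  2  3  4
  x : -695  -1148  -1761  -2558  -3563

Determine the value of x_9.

Δ: -453, -613, -797, -1005
Δ²: -160, -184, -208
Δ³: -24, -24
Third differences constant at -24.
-208 − 24 = -232;  -1005 − 232 = -1237;  -3563 − 1237 = -4800
-232 − 24 = -256;  -1237 − 256 = -1493;  -4800 − 1493 = -6293
-256 − 24 = -280;  -1493 − 280 = -1773;  -6293 − 1773 = -8066
-280 − 24 = -304;  -1773 − 304 = -2077;  -8066 − 2077 = -10143
-304 − 24 = -328;  -2077 − 328 = -2405;  -10143 − 2405 = -12548

-12548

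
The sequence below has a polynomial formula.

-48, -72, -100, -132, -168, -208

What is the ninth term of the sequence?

-352

First differences: -24 , -28 , -32 , -36 , -40
Second differences: -4 , -4 , -4 , -4
Constant second difference = -4, so extend:
-40 − 4 = -44;  -208 − 44 = -252
-44 − 4 = -48;  -252 − 48 = -300
-48 − 4 = -52;  -300 − 52 = -352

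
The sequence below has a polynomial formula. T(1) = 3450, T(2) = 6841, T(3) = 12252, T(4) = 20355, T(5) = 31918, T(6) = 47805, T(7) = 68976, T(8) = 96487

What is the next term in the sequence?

First differences: 3391, 5411, 8103, 11563, 15887, 21171, 27511
Second differences: 2020, 2692, 3460, 4324, 5284, 6340
Third differences: 672, 768, 864, 960, 1056
Fourth differences: 96, 96, 96, 96
Fourth differences constant at 96.
1056 + 96 = 1152;  6340 + 1152 = 7492;  27511 + 7492 = 35003;  96487 + 35003 = 131490

131490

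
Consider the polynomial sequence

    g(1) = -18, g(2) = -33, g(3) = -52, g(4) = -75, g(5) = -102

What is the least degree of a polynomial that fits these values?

2

First differences: -15, -19, -23, -27
Second differences: -4, -4, -4
The second differences are constant, so the polynomial has degree 2.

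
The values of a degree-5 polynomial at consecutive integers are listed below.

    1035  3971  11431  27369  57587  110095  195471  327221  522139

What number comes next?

800667

Δ: 2936  7460  15938  30218  52508  85376  131750  194918
Δ²: 4524  8478  14280  22290  32868  46374  63168
Δ³: 3954  5802  8010  10578  13506  16794
Δ⁴: 1848  2208  2568  2928  3288
Δ⁵: 360  360  360  360
Fifth differences constant at 360.
3288 + 360 = 3648;  16794 + 3648 = 20442;  63168 + 20442 = 83610;  194918 + 83610 = 278528;  522139 + 278528 = 800667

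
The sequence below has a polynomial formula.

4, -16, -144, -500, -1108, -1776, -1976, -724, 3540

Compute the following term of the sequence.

13072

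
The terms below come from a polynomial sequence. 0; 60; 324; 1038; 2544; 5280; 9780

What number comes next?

D1: 60  264  714  1506  2736  4500
D2: 204  450  792  1230  1764
D3: 246  342  438  534
D4: 96  96  96
Fourth differences constant at 96.
534 + 96 = 630;  1764 + 630 = 2394;  4500 + 2394 = 6894;  9780 + 6894 = 16674

16674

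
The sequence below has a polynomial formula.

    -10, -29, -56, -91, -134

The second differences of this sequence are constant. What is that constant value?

D1: -19, -27, -35, -43
D2: -8, -8, -8

-8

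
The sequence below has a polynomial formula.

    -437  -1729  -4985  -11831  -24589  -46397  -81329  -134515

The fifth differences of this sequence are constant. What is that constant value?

Δ: -1292, -3256, -6846, -12758, -21808, -34932, -53186
Δ²: -1964, -3590, -5912, -9050, -13124, -18254
Δ³: -1626, -2322, -3138, -4074, -5130
Δ⁴: -696, -816, -936, -1056
Δ⁵: -120, -120, -120

-120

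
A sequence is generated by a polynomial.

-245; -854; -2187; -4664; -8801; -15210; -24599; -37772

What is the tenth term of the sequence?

-79166

-609, -1333, -2477, -4137, -6409, -9389, -13173
-724, -1144, -1660, -2272, -2980, -3784
-420, -516, -612, -708, -804
-96, -96, -96, -96
The fourth differences are constant (-96).
-804 − 96 = -900;  -3784 − 900 = -4684;  -13173 − 4684 = -17857;  -37772 − 17857 = -55629
-900 − 96 = -996;  -4684 − 996 = -5680;  -17857 − 5680 = -23537;  -55629 − 23537 = -79166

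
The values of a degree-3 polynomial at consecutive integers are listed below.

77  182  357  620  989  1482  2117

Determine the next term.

2912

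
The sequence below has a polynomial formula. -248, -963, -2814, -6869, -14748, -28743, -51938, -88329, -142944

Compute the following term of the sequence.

-221963

-715, -1851, -4055, -7879, -13995, -23195, -36391, -54615
-1136, -2204, -3824, -6116, -9200, -13196, -18224
-1068, -1620, -2292, -3084, -3996, -5028
-552, -672, -792, -912, -1032
-120, -120, -120, -120
The fifth differences are constant (-120).
-1032 − 120 = -1152;  -5028 − 1152 = -6180;  -18224 − 6180 = -24404;  -54615 − 24404 = -79019;  -142944 − 79019 = -221963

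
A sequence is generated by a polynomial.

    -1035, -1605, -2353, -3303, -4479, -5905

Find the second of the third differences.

D1: -570, -748, -950, -1176, -1426
D2: -178, -202, -226, -250
D3: -24, -24, -24

-24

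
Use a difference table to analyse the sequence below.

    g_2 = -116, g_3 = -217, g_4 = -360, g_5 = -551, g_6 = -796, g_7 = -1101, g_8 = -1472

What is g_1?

-51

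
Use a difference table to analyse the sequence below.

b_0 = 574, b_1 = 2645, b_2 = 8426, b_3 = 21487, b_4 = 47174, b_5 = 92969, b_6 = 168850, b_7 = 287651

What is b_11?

2071, 5781, 13061, 25687, 45795, 75881, 118801
3710, 7280, 12626, 20108, 30086, 42920
3570, 5346, 7482, 9978, 12834
1776, 2136, 2496, 2856
360, 360, 360
Constant fifth difference = 360, so extend:
2856 + 360 = 3216;  12834 + 3216 = 16050;  42920 + 16050 = 58970;  118801 + 58970 = 177771;  287651 + 177771 = 465422
3216 + 360 = 3576;  16050 + 3576 = 19626;  58970 + 19626 = 78596;  177771 + 78596 = 256367;  465422 + 256367 = 721789
3576 + 360 = 3936;  19626 + 3936 = 23562;  78596 + 23562 = 102158;  256367 + 102158 = 358525;  721789 + 358525 = 1080314
3936 + 360 = 4296;  23562 + 4296 = 27858;  102158 + 27858 = 130016;  358525 + 130016 = 488541;  1080314 + 488541 = 1568855

1568855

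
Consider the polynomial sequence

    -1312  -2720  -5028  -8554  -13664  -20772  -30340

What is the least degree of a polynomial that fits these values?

4

D1: -1408, -2308, -3526, -5110, -7108, -9568
D2: -900, -1218, -1584, -1998, -2460
D3: -318, -366, -414, -462
D4: -48, -48, -48
The fourth differences are constant, so the polynomial has degree 4.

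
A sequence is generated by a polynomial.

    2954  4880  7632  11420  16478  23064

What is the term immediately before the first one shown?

1668

Δ: 1926  2752  3788  5058  6586
Δ²: 826  1036  1270  1528
Δ³: 210  234  258
Δ⁴: 24  24
The fourth differences are constant at 24.
Work back: 210 − 24 = 186;  826 − 186 = 640;  1926 − 640 = 1286;  2954 − 1286 = 1668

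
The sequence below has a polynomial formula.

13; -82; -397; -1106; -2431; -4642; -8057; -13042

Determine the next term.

First differences: -95, -315, -709, -1325, -2211, -3415, -4985
Second differences: -220, -394, -616, -886, -1204, -1570
Third differences: -174, -222, -270, -318, -366
Fourth differences: -48, -48, -48, -48
Constant fourth difference = -48, so extend:
-366 − 48 = -414;  -1570 − 414 = -1984;  -4985 − 1984 = -6969;  -13042 − 6969 = -20011

-20011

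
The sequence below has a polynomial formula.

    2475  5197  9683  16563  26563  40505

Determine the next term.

2722  4486  6880  10000  13942
1764  2394  3120  3942
630  726  822
96  96
The fourth differences are constant (96).
822 + 96 = 918;  3942 + 918 = 4860;  13942 + 4860 = 18802;  40505 + 18802 = 59307

59307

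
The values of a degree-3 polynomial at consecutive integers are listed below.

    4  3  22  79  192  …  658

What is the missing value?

Using the first 5 terms:
-1  19  57  113
20  38  56
18  18
Constant third difference = 18.
Extend forward: 56 + 18 = 74;  113 + 74 = 187;  192 + 187 = 379

379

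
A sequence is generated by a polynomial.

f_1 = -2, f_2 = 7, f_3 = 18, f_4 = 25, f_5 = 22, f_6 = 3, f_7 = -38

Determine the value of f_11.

Δ: 9  11  7  -3  -19  -41
Δ²: 2  -4  -10  -16  -22
Δ³: -6  -6  -6  -6
Constant third difference = -6, so extend:
-22 − 6 = -28;  -41 − 28 = -69;  -38 − 69 = -107
-28 − 6 = -34;  -69 − 34 = -103;  -107 − 103 = -210
-34 − 6 = -40;  -103 − 40 = -143;  -210 − 143 = -353
-40 − 6 = -46;  -143 − 46 = -189;  -353 − 189 = -542

-542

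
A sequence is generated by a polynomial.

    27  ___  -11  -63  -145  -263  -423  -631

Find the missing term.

Using the last 6 terms:
-52, -82, -118, -160, -208
-30, -36, -42, -48
-6, -6, -6
Constant third difference = -6.
Extend backward: -30 + 6 = -24;  -52 + 24 = -28;  -11 + 28 = 17

17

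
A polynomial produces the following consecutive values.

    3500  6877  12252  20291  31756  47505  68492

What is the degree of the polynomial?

4

D1: 3377, 5375, 8039, 11465, 15749, 20987
D2: 1998, 2664, 3426, 4284, 5238
D3: 666, 762, 858, 954
D4: 96, 96, 96
The fourth differences are constant, so the polynomial has degree 4.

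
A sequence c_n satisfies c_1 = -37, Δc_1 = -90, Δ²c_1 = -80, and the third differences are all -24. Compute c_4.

Build the table forward from the leading diagonal:
Third differences: -24, -24, -24, -24
Second differences: -80, -104, -128, -152
First differences: -90, -170, -274, -402
c: -37, -127, -297, -571

-571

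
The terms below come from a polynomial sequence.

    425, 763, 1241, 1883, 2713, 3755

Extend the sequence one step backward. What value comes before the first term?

First differences: 338, 478, 642, 830, 1042
Second differences: 140, 164, 188, 212
Third differences: 24, 24, 24
The third differences are constant at 24.
Work back: 140 − 24 = 116;  338 − 116 = 222;  425 − 222 = 203

203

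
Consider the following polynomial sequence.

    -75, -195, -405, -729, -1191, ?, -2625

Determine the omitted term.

-1815

Using the first 5 terms:
D1: -120, -210, -324, -462
D2: -90, -114, -138
D3: -24, -24
Constant third difference = -24.
Extend forward: -138 − 24 = -162;  -462 − 162 = -624;  -1191 − 624 = -1815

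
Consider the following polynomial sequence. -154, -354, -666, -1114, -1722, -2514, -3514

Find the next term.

-200, -312, -448, -608, -792, -1000
-112, -136, -160, -184, -208
-24, -24, -24, -24
Third differences constant at -24.
-208 − 24 = -232;  -1000 − 232 = -1232;  -3514 − 1232 = -4746

-4746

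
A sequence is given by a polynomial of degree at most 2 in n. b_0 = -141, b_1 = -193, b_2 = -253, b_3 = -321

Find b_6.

First differences: -52 , -60 , -68
Second differences: -8 , -8
Second differences constant at -8.
-68 − 8 = -76;  -321 − 76 = -397
-76 − 8 = -84;  -397 − 84 = -481
-84 − 8 = -92;  -481 − 92 = -573

-573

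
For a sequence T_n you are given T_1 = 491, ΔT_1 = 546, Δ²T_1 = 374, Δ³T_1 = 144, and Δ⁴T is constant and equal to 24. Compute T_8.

Build the table forward from the leading diagonal:
Δ⁴: 24  24  24  24  24  24  24  24
Δ³: 144  168  192  216  240  264  288  312
Δ²: 374  518  686  878  1094  1334  1598  1886
Δ: 546  920  1438  2124  3002  4096  5430  7028
T: 491  1037  1957  3395  5519  8521  12617  18047

18047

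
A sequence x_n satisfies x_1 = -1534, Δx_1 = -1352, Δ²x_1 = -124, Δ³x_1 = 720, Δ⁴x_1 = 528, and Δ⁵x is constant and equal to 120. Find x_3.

-4362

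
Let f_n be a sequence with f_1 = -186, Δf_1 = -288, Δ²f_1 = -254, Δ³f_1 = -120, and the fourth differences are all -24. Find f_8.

-12576

Build the table forward from the leading diagonal:
D4: -24, -24, -24, -24, -24, -24, -24, -24
D3: -120, -144, -168, -192, -216, -240, -264, -288
D2: -254, -374, -518, -686, -878, -1094, -1334, -1598
D1: -288, -542, -916, -1434, -2120, -2998, -4092, -5426
f: -186, -474, -1016, -1932, -3366, -5486, -8484, -12576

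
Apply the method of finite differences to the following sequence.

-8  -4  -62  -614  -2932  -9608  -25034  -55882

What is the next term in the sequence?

D1: 4, -58, -552, -2318, -6676, -15426, -30848
D2: -62, -494, -1766, -4358, -8750, -15422
D3: -432, -1272, -2592, -4392, -6672
D4: -840, -1320, -1800, -2280
D5: -480, -480, -480
Fifth differences constant at -480.
-2280 − 480 = -2760;  -6672 − 2760 = -9432;  -15422 − 9432 = -24854;  -30848 − 24854 = -55702;  -55882 − 55702 = -111584

-111584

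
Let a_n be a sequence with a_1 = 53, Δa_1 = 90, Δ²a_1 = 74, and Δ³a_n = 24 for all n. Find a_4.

569

Build the table forward from the leading diagonal:
Third differences: 24, 24, 24, 24
Second differences: 74, 98, 122, 146
First differences: 90, 164, 262, 384
a: 53, 143, 307, 569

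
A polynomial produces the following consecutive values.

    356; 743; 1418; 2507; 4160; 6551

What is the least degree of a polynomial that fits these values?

4

First differences: 387, 675, 1089, 1653, 2391
Second differences: 288, 414, 564, 738
Third differences: 126, 150, 174
Fourth differences: 24, 24
The fourth differences are constant, so the polynomial has degree 4.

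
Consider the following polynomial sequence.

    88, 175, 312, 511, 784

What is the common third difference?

12

D1: 87, 137, 199, 273
D2: 50, 62, 74
D3: 12, 12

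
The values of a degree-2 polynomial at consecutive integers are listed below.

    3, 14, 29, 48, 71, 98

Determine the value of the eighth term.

164

D1: 11  15  19  23  27
D2: 4  4  4  4
Constant second difference = 4, so extend:
27 + 4 = 31;  98 + 31 = 129
31 + 4 = 35;  129 + 35 = 164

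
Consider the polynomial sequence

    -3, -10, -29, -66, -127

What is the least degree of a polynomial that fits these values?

D1: -7, -19, -37, -61
D2: -12, -18, -24
D3: -6, -6
The third differences are constant, so the polynomial has degree 3.

3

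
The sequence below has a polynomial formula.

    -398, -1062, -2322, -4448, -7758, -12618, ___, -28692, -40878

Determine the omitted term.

-19442

Using the first 6 terms:
Δ: -664, -1260, -2126, -3310, -4860
Δ²: -596, -866, -1184, -1550
Δ³: -270, -318, -366
Δ⁴: -48, -48
Constant fourth difference = -48.
Extend forward: -366 − 48 = -414;  -1550 − 414 = -1964;  -4860 − 1964 = -6824;  -12618 − 6824 = -19442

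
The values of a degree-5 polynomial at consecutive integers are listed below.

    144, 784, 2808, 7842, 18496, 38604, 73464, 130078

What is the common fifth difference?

240

First differences: 640, 2024, 5034, 10654, 20108, 34860, 56614
Second differences: 1384, 3010, 5620, 9454, 14752, 21754
Third differences: 1626, 2610, 3834, 5298, 7002
Fourth differences: 984, 1224, 1464, 1704
Fifth differences: 240, 240, 240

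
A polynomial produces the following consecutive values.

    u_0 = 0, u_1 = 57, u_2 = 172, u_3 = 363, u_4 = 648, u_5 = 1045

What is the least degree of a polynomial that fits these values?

D1: 57, 115, 191, 285, 397
D2: 58, 76, 94, 112
D3: 18, 18, 18
The third differences are constant, so the polynomial has degree 3.

3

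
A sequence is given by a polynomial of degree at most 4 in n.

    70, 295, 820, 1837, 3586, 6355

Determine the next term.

225, 525, 1017, 1749, 2769
300, 492, 732, 1020
192, 240, 288
48, 48
Constant fourth difference = 48, so extend:
288 + 48 = 336;  1020 + 336 = 1356;  2769 + 1356 = 4125;  6355 + 4125 = 10480

10480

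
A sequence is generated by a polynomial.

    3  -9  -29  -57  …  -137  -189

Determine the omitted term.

Using the first 4 terms:
-12, -20, -28
-8, -8
Constant second difference = -8.
Extend forward: -28 − 8 = -36;  -57 − 36 = -93

-93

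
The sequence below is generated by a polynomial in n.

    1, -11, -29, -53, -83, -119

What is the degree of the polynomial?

2

First differences: -12, -18, -24, -30, -36
Second differences: -6, -6, -6, -6
The second differences are constant, so the polynomial has degree 2.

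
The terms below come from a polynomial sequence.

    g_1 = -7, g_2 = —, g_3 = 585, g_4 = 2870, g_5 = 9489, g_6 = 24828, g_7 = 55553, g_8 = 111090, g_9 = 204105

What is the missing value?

48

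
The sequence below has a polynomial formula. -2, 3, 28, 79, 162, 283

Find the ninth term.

First differences: 5, 25, 51, 83, 121
Second differences: 20, 26, 32, 38
Third differences: 6, 6, 6
The third differences are constant (6).
38 + 6 = 44;  121 + 44 = 165;  283 + 165 = 448
44 + 6 = 50;  165 + 50 = 215;  448 + 215 = 663
50 + 6 = 56;  215 + 56 = 271;  663 + 271 = 934

934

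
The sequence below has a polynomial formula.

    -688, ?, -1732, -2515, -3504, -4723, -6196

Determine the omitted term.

Using the last 5 terms:
-783, -989, -1219, -1473
-206, -230, -254
-24, -24
Constant third difference = -24.
Extend backward: -206 + 24 = -182;  -783 + 182 = -601;  -1732 + 601 = -1131

-1131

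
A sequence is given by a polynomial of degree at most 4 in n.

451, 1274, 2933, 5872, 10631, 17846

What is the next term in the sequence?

28249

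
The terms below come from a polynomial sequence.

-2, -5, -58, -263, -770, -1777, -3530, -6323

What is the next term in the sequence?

-10498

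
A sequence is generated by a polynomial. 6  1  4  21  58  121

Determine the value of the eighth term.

D1: -5  3  17  37  63
D2: 8  14  20  26
D3: 6  6  6
The third differences are constant (6).
26 + 6 = 32;  63 + 32 = 95;  121 + 95 = 216
32 + 6 = 38;  95 + 38 = 133;  216 + 133 = 349

349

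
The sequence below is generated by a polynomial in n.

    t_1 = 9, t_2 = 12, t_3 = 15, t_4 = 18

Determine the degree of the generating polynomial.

First differences: 3, 3, 3
The first differences are constant, so the polynomial has degree 1.

1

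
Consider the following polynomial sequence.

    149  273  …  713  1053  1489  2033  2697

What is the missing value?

Using the last 5 terms:
Δ: 340  436  544  664
Δ²: 96  108  120
Δ³: 12  12
Constant third difference = 12.
Extend backward: 96 − 12 = 84;  340 − 84 = 256;  713 − 256 = 457

457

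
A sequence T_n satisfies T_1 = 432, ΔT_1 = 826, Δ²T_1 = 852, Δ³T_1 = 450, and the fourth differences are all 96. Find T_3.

2936

Build the table forward from the leading diagonal:
Δ⁴: 96, 96, 96
Δ³: 450, 546, 642
Δ²: 852, 1302, 1848
Δ: 826, 1678, 2980
T: 432, 1258, 2936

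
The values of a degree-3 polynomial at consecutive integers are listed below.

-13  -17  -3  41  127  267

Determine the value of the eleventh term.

First differences: -4  14  44  86  140
Second differences: 18  30  42  54
Third differences: 12  12  12
The third differences are constant (12).
54 + 12 = 66;  140 + 66 = 206;  267 + 206 = 473
66 + 12 = 78;  206 + 78 = 284;  473 + 284 = 757
78 + 12 = 90;  284 + 90 = 374;  757 + 374 = 1131
90 + 12 = 102;  374 + 102 = 476;  1131 + 476 = 1607
102 + 12 = 114;  476 + 114 = 590;  1607 + 590 = 2197

2197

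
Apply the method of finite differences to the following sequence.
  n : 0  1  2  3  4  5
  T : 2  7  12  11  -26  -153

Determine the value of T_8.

Δ: 5 , 5 , -1 , -37 , -127
Δ²: 0 , -6 , -36 , -90
Δ³: -6 , -30 , -54
Δ⁴: -24 , -24
Fourth differences constant at -24.
-54 − 24 = -78;  -90 − 78 = -168;  -127 − 168 = -295;  -153 − 295 = -448
-78 − 24 = -102;  -168 − 102 = -270;  -295 − 270 = -565;  -448 − 565 = -1013
-102 − 24 = -126;  -270 − 126 = -396;  -565 − 396 = -961;  -1013 − 961 = -1974

-1974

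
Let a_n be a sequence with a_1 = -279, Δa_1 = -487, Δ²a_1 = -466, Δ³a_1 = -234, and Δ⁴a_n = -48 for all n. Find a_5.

Build the table forward from the leading diagonal:
Δ⁴: -48, -48, -48, -48, -48
Δ³: -234, -282, -330, -378, -426
Δ²: -466, -700, -982, -1312, -1690
Δ: -487, -953, -1653, -2635, -3947
a: -279, -766, -1719, -3372, -6007

-6007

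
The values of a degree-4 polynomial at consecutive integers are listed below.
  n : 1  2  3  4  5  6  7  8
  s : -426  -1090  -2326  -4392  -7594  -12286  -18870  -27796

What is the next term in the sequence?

-39562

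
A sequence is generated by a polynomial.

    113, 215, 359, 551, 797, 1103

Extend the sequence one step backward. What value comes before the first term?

47

102  144  192  246  306
42  48  54  60
6  6  6
The third differences are constant at 6.
Work back: 42 − 6 = 36;  102 − 36 = 66;  113 − 66 = 47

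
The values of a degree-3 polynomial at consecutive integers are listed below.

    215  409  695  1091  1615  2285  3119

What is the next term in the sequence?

194, 286, 396, 524, 670, 834
92, 110, 128, 146, 164
18, 18, 18, 18
Third differences constant at 18.
164 + 18 = 182;  834 + 182 = 1016;  3119 + 1016 = 4135

4135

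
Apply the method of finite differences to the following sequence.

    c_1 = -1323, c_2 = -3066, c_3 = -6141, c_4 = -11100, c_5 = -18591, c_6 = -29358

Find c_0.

First differences: -1743  -3075  -4959  -7491  -10767
Second differences: -1332  -1884  -2532  -3276
Third differences: -552  -648  -744
Fourth differences: -96  -96
The fourth differences are constant at -96.
Work back: -552 + 96 = -456;  -1332 + 456 = -876;  -1743 + 876 = -867;  -1323 + 867 = -456

-456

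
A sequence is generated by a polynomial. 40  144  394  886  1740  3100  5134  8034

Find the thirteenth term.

43924

First differences: 104, 250, 492, 854, 1360, 2034, 2900
Second differences: 146, 242, 362, 506, 674, 866
Third differences: 96, 120, 144, 168, 192
Fourth differences: 24, 24, 24, 24
Constant fourth difference = 24, so extend:
192 + 24 = 216;  866 + 216 = 1082;  2900 + 1082 = 3982;  8034 + 3982 = 12016
216 + 24 = 240;  1082 + 240 = 1322;  3982 + 1322 = 5304;  12016 + 5304 = 17320
240 + 24 = 264;  1322 + 264 = 1586;  5304 + 1586 = 6890;  17320 + 6890 = 24210
264 + 24 = 288;  1586 + 288 = 1874;  6890 + 1874 = 8764;  24210 + 8764 = 32974
288 + 24 = 312;  1874 + 312 = 2186;  8764 + 2186 = 10950;  32974 + 10950 = 43924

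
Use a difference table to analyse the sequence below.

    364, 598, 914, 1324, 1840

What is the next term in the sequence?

2474

D1: 234, 316, 410, 516
D2: 82, 94, 106
D3: 12, 12
The third differences are constant (12).
106 + 12 = 118;  516 + 118 = 634;  1840 + 634 = 2474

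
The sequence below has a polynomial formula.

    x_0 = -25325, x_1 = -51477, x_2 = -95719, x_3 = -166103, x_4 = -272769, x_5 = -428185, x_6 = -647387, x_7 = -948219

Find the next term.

Δ: -26152  -44242  -70384  -106666  -155416  -219202  -300832
Δ²: -18090  -26142  -36282  -48750  -63786  -81630
Δ³: -8052  -10140  -12468  -15036  -17844
Δ⁴: -2088  -2328  -2568  -2808
Δ⁵: -240  -240  -240
The fifth differences are constant (-240).
-2808 − 240 = -3048;  -17844 − 3048 = -20892;  -81630 − 20892 = -102522;  -300832 − 102522 = -403354;  -948219 − 403354 = -1351573

-1351573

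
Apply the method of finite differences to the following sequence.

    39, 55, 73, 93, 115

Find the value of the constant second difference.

2

D1: 16, 18, 20, 22
D2: 2, 2, 2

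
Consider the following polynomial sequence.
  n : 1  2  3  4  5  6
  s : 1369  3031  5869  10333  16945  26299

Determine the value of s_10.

105535

1662, 2838, 4464, 6612, 9354
1176, 1626, 2148, 2742
450, 522, 594
72, 72
Constant fourth difference = 72, so extend:
594 + 72 = 666;  2742 + 666 = 3408;  9354 + 3408 = 12762;  26299 + 12762 = 39061
666 + 72 = 738;  3408 + 738 = 4146;  12762 + 4146 = 16908;  39061 + 16908 = 55969
738 + 72 = 810;  4146 + 810 = 4956;  16908 + 4956 = 21864;  55969 + 21864 = 77833
810 + 72 = 882;  4956 + 882 = 5838;  21864 + 5838 = 27702;  77833 + 27702 = 105535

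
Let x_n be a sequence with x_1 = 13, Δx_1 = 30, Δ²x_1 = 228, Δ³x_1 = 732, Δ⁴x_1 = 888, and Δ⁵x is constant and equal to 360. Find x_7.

Build the table forward from the leading diagonal:
D5: 360, 360, 360, 360, 360, 360, 360
D4: 888, 1248, 1608, 1968, 2328, 2688, 3048
D3: 732, 1620, 2868, 4476, 6444, 8772, 11460
D2: 228, 960, 2580, 5448, 9924, 16368, 25140
D1: 30, 258, 1218, 3798, 9246, 19170, 35538
x: 13, 43, 301, 1519, 5317, 14563, 33733

33733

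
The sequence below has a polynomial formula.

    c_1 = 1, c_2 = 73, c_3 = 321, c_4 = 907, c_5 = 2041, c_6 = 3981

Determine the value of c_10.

First differences: 72, 248, 586, 1134, 1940
Second differences: 176, 338, 548, 806
Third differences: 162, 210, 258
Fourth differences: 48, 48
Constant fourth difference = 48, so extend:
258 + 48 = 306;  806 + 306 = 1112;  1940 + 1112 = 3052;  3981 + 3052 = 7033
306 + 48 = 354;  1112 + 354 = 1466;  3052 + 1466 = 4518;  7033 + 4518 = 11551
354 + 48 = 402;  1466 + 402 = 1868;  4518 + 1868 = 6386;  11551 + 6386 = 17937
402 + 48 = 450;  1868 + 450 = 2318;  6386 + 2318 = 8704;  17937 + 8704 = 26641

26641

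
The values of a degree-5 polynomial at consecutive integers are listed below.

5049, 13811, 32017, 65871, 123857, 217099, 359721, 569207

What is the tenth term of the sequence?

Δ: 8762, 18206, 33854, 57986, 93242, 142622, 209486
Δ²: 9444, 15648, 24132, 35256, 49380, 66864
Δ³: 6204, 8484, 11124, 14124, 17484
Δ⁴: 2280, 2640, 3000, 3360
Δ⁵: 360, 360, 360
Constant fifth difference = 360, so extend:
3360 + 360 = 3720;  17484 + 3720 = 21204;  66864 + 21204 = 88068;  209486 + 88068 = 297554;  569207 + 297554 = 866761
3720 + 360 = 4080;  21204 + 4080 = 25284;  88068 + 25284 = 113352;  297554 + 113352 = 410906;  866761 + 410906 = 1277667

1277667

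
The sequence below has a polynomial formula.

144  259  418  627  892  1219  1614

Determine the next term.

First differences: 115, 159, 209, 265, 327, 395
Second differences: 44, 50, 56, 62, 68
Third differences: 6, 6, 6, 6
The third differences are constant (6).
68 + 6 = 74;  395 + 74 = 469;  1614 + 469 = 2083

2083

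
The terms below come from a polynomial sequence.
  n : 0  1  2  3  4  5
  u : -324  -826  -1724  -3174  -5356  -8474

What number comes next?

First differences: -502, -898, -1450, -2182, -3118
Second differences: -396, -552, -732, -936
Third differences: -156, -180, -204
Fourth differences: -24, -24
The fourth differences are constant (-24).
-204 − 24 = -228;  -936 − 228 = -1164;  -3118 − 1164 = -4282;  -8474 − 4282 = -12756

-12756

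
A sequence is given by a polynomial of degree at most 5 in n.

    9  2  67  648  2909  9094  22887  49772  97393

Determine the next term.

175914

First differences: -7 , 65 , 581 , 2261 , 6185 , 13793 , 26885 , 47621
Second differences: 72 , 516 , 1680 , 3924 , 7608 , 13092 , 20736
Third differences: 444 , 1164 , 2244 , 3684 , 5484 , 7644
Fourth differences: 720 , 1080 , 1440 , 1800 , 2160
Fifth differences: 360 , 360 , 360 , 360
Constant fifth difference = 360, so extend:
2160 + 360 = 2520;  7644 + 2520 = 10164;  20736 + 10164 = 30900;  47621 + 30900 = 78521;  97393 + 78521 = 175914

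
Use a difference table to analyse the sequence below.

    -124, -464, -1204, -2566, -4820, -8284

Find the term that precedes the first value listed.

Δ: -340, -740, -1362, -2254, -3464
Δ²: -400, -622, -892, -1210
Δ³: -222, -270, -318
Δ⁴: -48, -48
The fourth differences are constant at -48.
Work back: -222 + 48 = -174;  -400 + 174 = -226;  -340 + 226 = -114;  -124 + 114 = -10

-10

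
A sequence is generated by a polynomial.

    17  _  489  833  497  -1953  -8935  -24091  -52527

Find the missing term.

155

Using the last 7 terms:
344, -336, -2450, -6982, -15156, -28436
-680, -2114, -4532, -8174, -13280
-1434, -2418, -3642, -5106
-984, -1224, -1464
-240, -240
Constant fifth difference = -240.
Extend backward: -984 + 240 = -744;  -1434 + 744 = -690;  -680 + 690 = 10;  344 − 10 = 334;  489 − 334 = 155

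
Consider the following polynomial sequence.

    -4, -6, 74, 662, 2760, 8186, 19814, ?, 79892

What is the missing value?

41814

Using the first 7 terms:
D1: -2, 80, 588, 2098, 5426, 11628
D2: 82, 508, 1510, 3328, 6202
D3: 426, 1002, 1818, 2874
D4: 576, 816, 1056
D5: 240, 240
Constant fifth difference = 240.
Extend forward: 1056 + 240 = 1296;  2874 + 1296 = 4170;  6202 + 4170 = 10372;  11628 + 10372 = 22000;  19814 + 22000 = 41814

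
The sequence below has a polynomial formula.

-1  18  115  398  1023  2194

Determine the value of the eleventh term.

26739

19  97  283  625  1171
78  186  342  546
108  156  204
48  48
Constant fourth difference = 48, so extend:
204 + 48 = 252;  546 + 252 = 798;  1171 + 798 = 1969;  2194 + 1969 = 4163
252 + 48 = 300;  798 + 300 = 1098;  1969 + 1098 = 3067;  4163 + 3067 = 7230
300 + 48 = 348;  1098 + 348 = 1446;  3067 + 1446 = 4513;  7230 + 4513 = 11743
348 + 48 = 396;  1446 + 396 = 1842;  4513 + 1842 = 6355;  11743 + 6355 = 18098
396 + 48 = 444;  1842 + 444 = 2286;  6355 + 2286 = 8641;  18098 + 8641 = 26739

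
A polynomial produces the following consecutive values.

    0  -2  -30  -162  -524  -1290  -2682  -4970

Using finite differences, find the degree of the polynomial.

4

First differences: -2, -28, -132, -362, -766, -1392, -2288
Second differences: -26, -104, -230, -404, -626, -896
Third differences: -78, -126, -174, -222, -270
Fourth differences: -48, -48, -48, -48
The fourth differences are constant, so the polynomial has degree 4.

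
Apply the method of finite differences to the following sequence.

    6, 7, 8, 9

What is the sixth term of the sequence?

1, 1, 1
The first differences are constant (1).
9 + 1 = 10
10 + 1 = 11

11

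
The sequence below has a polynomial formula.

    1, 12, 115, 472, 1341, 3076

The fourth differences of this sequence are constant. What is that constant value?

96

D1: 11, 103, 357, 869, 1735
D2: 92, 254, 512, 866
D3: 162, 258, 354
D4: 96, 96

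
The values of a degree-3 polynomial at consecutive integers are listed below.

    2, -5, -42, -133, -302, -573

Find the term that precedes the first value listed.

Δ: -7, -37, -91, -169, -271
Δ²: -30, -54, -78, -102
Δ³: -24, -24, -24
The third differences are constant at -24.
Work back: -30 + 24 = -6;  -7 + 6 = -1;  2 + 1 = 3

3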